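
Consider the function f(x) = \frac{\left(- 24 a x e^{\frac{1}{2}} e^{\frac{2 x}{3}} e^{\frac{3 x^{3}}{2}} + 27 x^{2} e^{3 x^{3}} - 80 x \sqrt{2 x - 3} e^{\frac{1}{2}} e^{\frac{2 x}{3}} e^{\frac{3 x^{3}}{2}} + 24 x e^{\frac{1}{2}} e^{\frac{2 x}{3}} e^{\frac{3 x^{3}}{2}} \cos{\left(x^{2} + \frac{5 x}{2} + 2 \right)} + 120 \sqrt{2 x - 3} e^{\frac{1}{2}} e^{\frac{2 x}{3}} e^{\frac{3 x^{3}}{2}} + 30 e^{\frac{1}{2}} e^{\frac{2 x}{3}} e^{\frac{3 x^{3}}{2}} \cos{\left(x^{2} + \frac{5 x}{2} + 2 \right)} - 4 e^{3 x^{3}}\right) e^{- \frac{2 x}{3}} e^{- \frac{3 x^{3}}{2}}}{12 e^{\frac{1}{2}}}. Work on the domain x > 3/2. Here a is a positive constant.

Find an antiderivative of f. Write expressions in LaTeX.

An antiderivative is F(x) = - a x^{2} - \frac{2 \left(2 x - 3\right)^{\frac{5}{2}}}{3} + \frac{e^{\frac{3 x^{3}}{2} - \frac{2 x}{3} - \frac{1}{2}}}{2} + \sin{\left(x^{2} + \frac{5 x}{2} + 2 \right)}.

For F(x) to be correct the identity F'(x) - f(x) = 0 must hold.
Check: d/dx[- a x^{2} - \frac{2 \left(2 x - 3\right)^{\frac{5}{2}}}{3} + \frac{e^{\frac{3 x^{3}}{2} - \frac{2 x}{3} - \frac{1}{2}}}{2} + \sin{\left(x^{2} + \frac{5 x}{2} + 2 \right)}] = \frac{\left(- 24 a x e^{\frac{1}{2}} e^{\frac{2 x}{3}} e^{- \frac{3 x^{3}}{2}} + 27 x^{2} - 80 x \sqrt{2 x - 3} e^{\frac{1}{2}} e^{\frac{2 x}{3}} e^{- \frac{3 x^{3}}{2}} + 24 x e^{\frac{1}{2}} e^{\frac{2 x}{3}} e^{- \frac{3 x^{3}}{2}} \cos{\left(x^{2} + \frac{5 x}{2} + 2 \right)} + 120 \sqrt{2 x - 3} e^{\frac{1}{2}} e^{\frac{2 x}{3}} e^{- \frac{3 x^{3}}{2}} + 30 e^{\frac{1}{2}} e^{\frac{2 x}{3}} e^{- \frac{3 x^{3}}{2}} \cos{\left(x^{2} + \frac{5 x}{2} + 2 \right)} - 4\right) e^{- \frac{2 x}{3}} e^{\frac{3 x^{3}}{2}}}{12 e^{\frac{1}{2}}}, which equals f(x).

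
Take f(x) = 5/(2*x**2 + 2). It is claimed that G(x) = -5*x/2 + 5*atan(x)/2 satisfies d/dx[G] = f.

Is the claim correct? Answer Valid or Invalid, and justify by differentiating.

d/dx[G] = -5*x**2/(2*x**2 + 2)
d/dx[G] - f(x) = -5/2 != 0.

Invalid: d/dx[G] - f = -5/2, which is not 0.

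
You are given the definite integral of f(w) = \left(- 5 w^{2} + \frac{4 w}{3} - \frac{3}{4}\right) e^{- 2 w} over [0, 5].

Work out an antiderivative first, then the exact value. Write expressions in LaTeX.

Antiderivative: F(w) = \frac{\left(60 w^{2} + 44 w + 31\right) e^{- 2 w}}{24}; value = - \frac{31}{24} + \frac{1751}{24 e^{10}}

f has the shape u'v + uv' for u = \frac{5 w^{2}}{2} + \frac{11 w}{6} + \frac{31}{24} and v = e^{- 2 w} — it is the derivative of the product u*v.
F(w) = \frac{\left(60 w^{2} + 44 w + 31\right) e^{- 2 w}}{24} is an antiderivative of f.
Check: d/dw[\frac{\left(60 w^{2} + 44 w + 31\right) e^{- 2 w}}{24}] = \frac{\left(- 60 w^{2} + 16 w - 9\right) e^{- 2 w}}{12}, which equals f(w).
F(5) = \frac{1751}{24 e^{10}}; F(0) = \frac{31}{24}.
Integral = F(5) - F(0) = - \frac{31}{24} + \frac{1751}{24 e^{10}}.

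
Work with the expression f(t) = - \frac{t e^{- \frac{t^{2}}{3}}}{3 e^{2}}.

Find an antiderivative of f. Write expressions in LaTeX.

An antiderivative is F(t) = \frac{e^{- \frac{t^{2}}{3} - 2}}{2}.

The substitution u = - \frac{t^{2}}{3} - 2 works: f is exactly (dF/du)*(du/dt) for that inner function.
Check: d/dt[\frac{e^{- \frac{t^{2}}{3} - 2}}{2}] = - \frac{t e^{- \frac{t^{2}}{3}}}{3 e^{2}} = f(t).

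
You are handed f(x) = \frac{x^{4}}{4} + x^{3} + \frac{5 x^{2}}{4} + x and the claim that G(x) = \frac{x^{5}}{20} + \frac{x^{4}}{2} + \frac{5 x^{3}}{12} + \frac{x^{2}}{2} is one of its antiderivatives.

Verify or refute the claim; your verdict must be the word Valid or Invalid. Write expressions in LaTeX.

Invalid: d/dx[G] - f = x^{3}, which is not 0.

d/dx[G] = \frac{x^{4}}{4} + 2 x^{3} + \frac{5 x^{2}}{4} + x
d/dx[G] - f(x) = x^{3} != 0.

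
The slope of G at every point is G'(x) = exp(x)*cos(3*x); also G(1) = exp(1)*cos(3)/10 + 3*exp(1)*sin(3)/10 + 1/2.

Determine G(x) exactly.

G(x) = 3*exp(x)*sin(3*x)/10 + exp(x)*cos(3*x)/10 + 1/2

Since d/dx undoes antidifferentiation here, G(x) must give back the stated G'(x).
A general antiderivative is 3*exp(x)*sin(3*x)/10 + exp(x)*cos(3*x)/10 + C.
The condition gives C = exp(1)*cos(3)/10 + 3*exp(1)*sin(3)/10 + 1/2 - (exp(1)*cos(3)/10 + 3*exp(1)*sin(3)/10) = 1/2.
So G(x) = 3*exp(x)*sin(3*x)/10 + exp(x)*cos(3*x)/10 + 1/2.
Check: d/dx[3*exp(x)*sin(3*x)/10 + exp(x)*cos(3*x)/10 + 1/2] = exp(x)*cos(3*x) = G'(x).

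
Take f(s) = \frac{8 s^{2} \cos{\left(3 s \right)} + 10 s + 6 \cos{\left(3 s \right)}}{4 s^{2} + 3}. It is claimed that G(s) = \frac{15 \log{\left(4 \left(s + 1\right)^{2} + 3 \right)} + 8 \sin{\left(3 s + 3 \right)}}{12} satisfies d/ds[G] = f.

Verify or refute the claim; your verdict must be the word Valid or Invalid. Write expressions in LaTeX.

Invalid: d/ds[G] - f = \frac{- 32 s^{4} \cos{\left(3 s \right)} + 32 s^{4} \cos{\left(3 s + 3 \right)} - 64 s^{3} \cos{\left(3 s \right)} + 64 s^{3} \cos{\left(3 s + 3 \right)} - 80 s^{2} \cos{\left(3 s \right)} + 80 s^{2} \cos{\left(3 s + 3 \right)} - 40 s^{2} - 48 s \cos{\left(3 s \right)} + 48 s \cos{\left(3 s + 3 \right)} - 40 s - 42 \cos{\left(3 s \right)} + 42 \cos{\left(3 s + 3 \right)} + 30}{16 s^{4} + 32 s^{3} + 40 s^{2} + 24 s + 21}, which is not 0.

d/ds[G] = \frac{8 s^{2} \cos{\left(3 s + 3 \right)} + 16 s \cos{\left(3 s + 3 \right)} + 10 s + 14 \cos{\left(3 s + 3 \right)} + 10}{4 s^{2} + 8 s + 7}
d/ds[G] - f(s) = \frac{- 32 s^{4} \cos{\left(3 s \right)} + 32 s^{4} \cos{\left(3 s + 3 \right)} - 64 s^{3} \cos{\left(3 s \right)} + 64 s^{3} \cos{\left(3 s + 3 \right)} - 80 s^{2} \cos{\left(3 s \right)} + 80 s^{2} \cos{\left(3 s + 3 \right)} - 40 s^{2} - 48 s \cos{\left(3 s \right)} + 48 s \cos{\left(3 s + 3 \right)} - 40 s - 42 \cos{\left(3 s \right)} + 42 \cos{\left(3 s + 3 \right)} + 30}{16 s^{4} + 32 s^{3} + 40 s^{2} + 24 s + 21} != 0.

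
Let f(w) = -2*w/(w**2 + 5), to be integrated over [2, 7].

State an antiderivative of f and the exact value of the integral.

Antiderivative: F(w) = -log(w**2 + 5); value = -log(54) + log(9)

f matches the chain-rule pattern g'(h)*h' with inner function h(w) = w**2 + 5; substituting u = h(w) collapses the integral.
F(w) = -log(w**2 + 5) is an antiderivative of f.
Check: d/dw[-log(w**2 + 5)] = -2*w/(w**2 + 5) = f(w).
F(7) = -log(54); F(2) = -log(9).
Integral = F(7) - F(2) = -log(54) + log(9).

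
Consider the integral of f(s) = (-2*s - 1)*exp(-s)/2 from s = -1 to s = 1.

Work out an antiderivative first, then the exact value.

Recognize the product-rule pattern: f = u'v + uv' with u = s + 3/2, v = exp(-s), so integration by parts undoes it.
F(s) = (2*s + 3)*exp(-s)/2 is an antiderivative of f.
Check: d/ds[(2*s + 3)*exp(-s)/2] = (-2*s - 1)*exp(-s)/2 = f(s).
F(1) = 5*exp(-1)/2; F(-1) = exp(1)/2.
Integral = F(1) - F(-1) = -exp(1)/2 + 5*exp(-1)/2.

Antiderivative: F(s) = (2*s + 3)*exp(-s)/2; value = -exp(1)/2 + 5*exp(-1)/2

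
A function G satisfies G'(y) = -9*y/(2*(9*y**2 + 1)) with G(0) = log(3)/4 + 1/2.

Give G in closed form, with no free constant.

G(y) = 1/2 - log(3*y**2 + 1/3)/4

The substitution u = 3*y**2 + 1/3 works: G'(y) is exactly (dG/du)*(du/dy) for that inner function.
A general antiderivative is -log(3*y**2 + 1/3)/4 + C.
The condition gives C = log(3)/4 + 1/2 - (log(3)/4) = 1/2.
So G(y) = 1/2 - log(3*y**2 + 1/3)/4.
Check: d/dy[1/2 - log(3*y**2 + 1/3)/4] = -9*y/(18*y**2 + 2), which equals G'(y).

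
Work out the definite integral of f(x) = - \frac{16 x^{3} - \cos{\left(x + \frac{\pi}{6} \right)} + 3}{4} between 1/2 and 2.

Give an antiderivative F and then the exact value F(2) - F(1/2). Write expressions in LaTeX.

Antiderivative: F(x) = - x^{4} - \frac{3 x}{4} + \frac{\sin{\left(x + \frac{\pi}{6} \right)}}{4}; value = - \frac{273}{16} - \frac{\sin{\left(\frac{1}{2} + \frac{\pi}{6} \right)}}{4} + \frac{\sin{\left(\frac{\pi}{6} + 2 \right)}}{4}

Since d/dx undoes antidifferentiation here, F'(x) = f(x) is required of F(x).
F(x) = - x^{4} - \frac{3 x}{4} + \frac{\sin{\left(x + \frac{\pi}{6} \right)}}{4} is an antiderivative of f.
Check: d/dx[- x^{4} - \frac{3 x}{4} + \frac{\sin{\left(x + \frac{\pi}{6} \right)}}{4}] = - 4 x^{3} + \frac{\cos{\left(x + \frac{\pi}{6} \right)}}{4} - \frac{3}{4}, which equals f(x).
F(2) = - \frac{35}{2} + \frac{\sin{\left(\frac{\pi}{6} + 2 \right)}}{4}; F(1/2) = - \frac{7}{16} + \frac{\sin{\left(\frac{1}{2} + \frac{\pi}{6} \right)}}{4}.
Integral = F(2) - F(1/2) = - \frac{273}{16} - \frac{\sin{\left(\frac{1}{2} + \frac{\pi}{6} \right)}}{4} + \frac{\sin{\left(\frac{\pi}{6} + 2 \right)}}{4}.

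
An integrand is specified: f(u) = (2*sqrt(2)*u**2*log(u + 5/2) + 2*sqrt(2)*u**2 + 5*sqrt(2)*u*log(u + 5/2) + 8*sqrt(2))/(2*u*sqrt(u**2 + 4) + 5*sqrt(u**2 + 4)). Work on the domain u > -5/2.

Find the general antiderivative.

F(u) = 2*sqrt(u**2/2 + 2)*log(u + 5/2) + C

f has the shape v'r + vr' for v = 2*sqrt(u**2/2 + 2) and r = log(u + 5/2) — it is the derivative of the product v*r.
Check: d/du[2*sqrt(u**2/2 + 2)*log(u + 5/2)] = (4*u**2*log(u + 5/2) + 4*u**2 + 10*u*log(u + 5/2) + 16)/(2*sqrt(2)*u*sqrt(u**2 + 4) + 5*sqrt(2)*sqrt(u**2 + 4)), which equals f(u).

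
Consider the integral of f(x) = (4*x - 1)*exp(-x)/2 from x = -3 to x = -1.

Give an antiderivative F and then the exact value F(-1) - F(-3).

Recognize the product-rule pattern: f = u'v + uv' with u = -2*x - 3/2, v = exp(-x), so integration by parts undoes it.
F(x) = -2*x*exp(-x) - 3*exp(-x)/2 is an antiderivative of f.
Check: d/dx[-2*x*exp(-x) - 3*exp(-x)/2] = (4*x - 1)*exp(-x)/2 = f(x).
F(-1) = exp(1)/2; F(-3) = 9*exp(3)/2.
Integral = F(-1) - F(-3) = -9*exp(3)/2 + exp(1)/2.

Antiderivative: F(x) = -2*x*exp(-x) - 3*exp(-x)/2; value = -9*exp(3)/2 + exp(1)/2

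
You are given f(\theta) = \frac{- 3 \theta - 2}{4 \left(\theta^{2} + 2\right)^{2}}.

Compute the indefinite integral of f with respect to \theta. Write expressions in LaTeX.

F(\theta) = - \frac{\theta - 3}{8 \theta^{2} + 16} - \frac{\sqrt{2} \operatorname{atan}{\left(\frac{\sqrt{2} \theta}{2} \right)}}{16} + C

Check any antiderivative F(\theta) by computing F'(\theta) and comparing it with f(\theta).
Check: d/d\theta[- \frac{\theta - 3}{8 \theta^{2} + 16} - \frac{\sqrt{2} \operatorname{atan}{\left(\frac{\sqrt{2} \theta}{2} \right)}}{16}] = \frac{- 3 \theta - 2}{4 \theta^{4} + 16 \theta^{2} + 16}, which equals f(\theta).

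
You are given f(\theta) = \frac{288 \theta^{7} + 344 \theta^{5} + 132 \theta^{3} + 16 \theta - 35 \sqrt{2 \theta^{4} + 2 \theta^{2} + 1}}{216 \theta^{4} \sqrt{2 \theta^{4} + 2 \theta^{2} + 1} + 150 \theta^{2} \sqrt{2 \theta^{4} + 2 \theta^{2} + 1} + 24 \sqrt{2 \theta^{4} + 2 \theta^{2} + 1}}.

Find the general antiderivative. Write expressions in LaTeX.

F(\theta) = \frac{\sqrt{2 \theta^{4} + 2 \theta^{2} + 1}}{3} + \frac{5 \operatorname{atan}{\left(\frac{3 \theta}{2} \right)}}{4} - \frac{5 \operatorname{atan}{\left(2 \theta \right)}}{3} + C

Whatever form F(\theta) takes, F'(\theta) = f(\theta) is non-negotiable.
Check: d/d\theta[\frac{\sqrt{2 \theta^{4} + 2 \theta^{2} + 1}}{3} + \frac{5 \operatorname{atan}{\left(\frac{3 \theta}{2} \right)}}{4} - \frac{5 \operatorname{atan}{\left(2 \theta \right)}}{3}] = \frac{288 \theta^{7} + 344 \theta^{5} + 132 \theta^{3} + 16 \theta - 35 \sqrt{2 \theta^{4} + 2 \theta^{2} + 1}}{216 \theta^{4} \sqrt{2 \theta^{4} + 2 \theta^{2} + 1} + 150 \theta^{2} \sqrt{2 \theta^{4} + 2 \theta^{2} + 1} + 24 \sqrt{2 \theta^{4} + 2 \theta^{2} + 1}} = f(\theta).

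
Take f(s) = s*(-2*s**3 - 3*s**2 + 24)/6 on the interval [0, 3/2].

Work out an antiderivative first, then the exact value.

Antiderivative: F(s) = -s**5/15 - s**4/8 + 2*s**2; value = 2151/640

Differentiate the proposed F(s) back; it has to land on f(s) exactly.
F(s) = -s**5/15 - s**4/8 + 2*s**2 is an antiderivative of f.
Check: d/ds[-s**5/15 - s**4/8 + 2*s**2] = -s**4/3 - s**3/2 + 4*s, which equals f(s).
F(3/2) = 2151/640; F(0) = 0.
Integral = F(3/2) - F(0) = 2151/640.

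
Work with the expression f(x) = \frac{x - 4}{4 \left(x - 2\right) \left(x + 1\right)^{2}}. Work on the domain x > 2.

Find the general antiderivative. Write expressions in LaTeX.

The denominator factors as 4 \left(x - 2\right) \left(x + 1\right)^{2}; partial fractions split f into directly integrable pieces: \frac{1}{18 \left(x + 1\right)} + \frac{5}{12 \left(x + 1\right)^{2}} - \frac{1}{18 \left(x - 2\right)}.
Check: d/dx[\frac{- 2 x \log{\left(x - 2 \right)} + 2 x \log{\left(x + 1 \right)} - 2 \log{\left(x - 2 \right)} + 2 \log{\left(x + 1 \right)} - 15}{36 \left(x + 1\right)}] = \frac{x - 4}{4 x^{3} - 12 x - 8}, which equals f(x).

F(x) = \frac{- 2 x \log{\left(x - 2 \right)} + 2 x \log{\left(x + 1 \right)} - 2 \log{\left(x - 2 \right)} + 2 \log{\left(x + 1 \right)} - 15}{36 \left(x + 1\right)} + C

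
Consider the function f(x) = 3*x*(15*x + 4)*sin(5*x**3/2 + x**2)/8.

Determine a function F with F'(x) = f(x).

The substitution u = 5*x**3/2 + x**2 works: f is exactly (dF/du)*(du/dx) for that inner function.
Check: d/dx[-3*cos(5*x**3/2 + x**2)/4] = 45*x**2*sin(5*x**3/2 + x**2)/8 + 3*x*sin(5*x**3/2 + x**2)/2, which equals f(x).

An antiderivative is F(x) = -3*cos(5*x**3/2 + x**2)/4.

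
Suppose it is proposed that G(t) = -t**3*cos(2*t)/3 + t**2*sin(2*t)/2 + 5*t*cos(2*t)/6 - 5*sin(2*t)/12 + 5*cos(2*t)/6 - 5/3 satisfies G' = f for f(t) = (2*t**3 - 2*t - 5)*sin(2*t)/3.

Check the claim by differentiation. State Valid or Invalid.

Valid: G'(t) = f(t).

d/dt[G] = 2*t**3*sin(2*t)/3 - 2*t*sin(2*t)/3 - 5*sin(2*t)/3
This equals f(t) exactly, so the claim holds.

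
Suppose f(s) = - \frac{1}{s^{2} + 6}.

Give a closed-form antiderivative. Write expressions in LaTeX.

Recover f(s) by differentiating a candidate F(s); any mismatch rules it out.
Check: d/ds[- \frac{\sqrt{6} \operatorname{atan}{\left(\frac{\sqrt{6} s}{6} \right)}}{6}] = - \frac{1}{s^{2} + 6} = f(s).

An antiderivative is F(s) = - \frac{\sqrt{6} \operatorname{atan}{\left(\frac{\sqrt{6} s}{6} \right)}}{6}.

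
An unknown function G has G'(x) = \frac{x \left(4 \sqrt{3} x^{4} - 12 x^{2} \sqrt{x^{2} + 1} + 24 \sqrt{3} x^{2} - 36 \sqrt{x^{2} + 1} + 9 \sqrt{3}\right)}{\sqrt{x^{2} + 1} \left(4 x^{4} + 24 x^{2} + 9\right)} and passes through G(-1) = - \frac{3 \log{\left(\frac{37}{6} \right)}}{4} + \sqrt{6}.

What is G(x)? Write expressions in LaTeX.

Differentiate the proposed G(x) back; it has to land on the given G'(x).
A general antiderivative is \sqrt{3 x^{2} + 3} - \frac{3 \log{\left(\frac{2 x^{4}}{3} + 4 x^{2} + \frac{3}{2} \right)}}{4} + C.
The condition gives C = - \frac{3 \log{\left(\frac{37}{6} \right)}}{4} + \sqrt{6} - (- \frac{3 \log{\left(\frac{37}{6} \right)}}{4} + \sqrt{6}) = 0.
So G(x) = \frac{4 \sqrt{3} \sqrt{x^{2} + 1} - 3 \log{\left(\frac{2 x^{4}}{3} + 4 x^{2} + \frac{3}{2} \right)}}{4}.
Check: d/dx[\frac{4 \sqrt{3} \sqrt{x^{2} + 1} - 3 \log{\left(\frac{2 x^{4}}{3} + 4 x^{2} + \frac{3}{2} \right)}}{4}] = \frac{4 \sqrt{3} x^{5} - 12 x^{3} \sqrt{x^{2} + 1} + 24 \sqrt{3} x^{3} - 36 x \sqrt{x^{2} + 1} + 9 \sqrt{3} x}{4 x^{4} \sqrt{x^{2} + 1} + 24 x^{2} \sqrt{x^{2} + 1} + 9 \sqrt{x^{2} + 1}}, which equals G'(x).

G(x) = \frac{4 \sqrt{3} \sqrt{x^{2} + 1} - 3 \log{\left(\frac{2 x^{4}}{3} + 4 x^{2} + \frac{3}{2} \right)}}{4}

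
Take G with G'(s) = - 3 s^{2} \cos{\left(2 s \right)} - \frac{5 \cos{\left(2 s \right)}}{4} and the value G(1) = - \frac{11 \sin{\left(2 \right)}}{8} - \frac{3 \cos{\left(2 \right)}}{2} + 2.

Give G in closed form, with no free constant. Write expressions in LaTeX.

G(s) = - \frac{3 s^{2} \sin{\left(2 s \right)}}{2} - \frac{3 s \cos{\left(2 s \right)}}{2} + \frac{\sin{\left(2 s \right)}}{8} + 2

Integrate term by term and add the pieces.
A general antiderivative is - \frac{3 s^{2} \sin{\left(2 s \right)}}{2} - \frac{3 s \cos{\left(2 s \right)}}{2} + \frac{\sin{\left(2 s \right)}}{8} + C.
The condition gives C = - \frac{11 \sin{\left(2 \right)}}{8} - \frac{3 \cos{\left(2 \right)}}{2} + 2 - (- \frac{11 \sin{\left(2 \right)}}{8} - \frac{3 \cos{\left(2 \right)}}{2}) = 2.
So G(s) = - \frac{3 s^{2} \sin{\left(2 s \right)}}{2} - \frac{3 s \cos{\left(2 s \right)}}{2} + \frac{\sin{\left(2 s \right)}}{8} + 2.
Check: d/ds[- \frac{3 s^{2} \sin{\left(2 s \right)}}{2} - \frac{3 s \cos{\left(2 s \right)}}{2} + \frac{\sin{\left(2 s \right)}}{8} + 2] = - 3 s^{2} \cos{\left(2 s \right)} - \frac{5 \cos{\left(2 s \right)}}{4} = G'(s).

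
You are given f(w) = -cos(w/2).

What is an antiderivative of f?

An antiderivative is F(w) = -2*sin(w/2).

A candidate is checked by its d/dw: the result must match f(w).
Check: d/dw[-2*sin(w/2)] = -cos(w/2) = f(w).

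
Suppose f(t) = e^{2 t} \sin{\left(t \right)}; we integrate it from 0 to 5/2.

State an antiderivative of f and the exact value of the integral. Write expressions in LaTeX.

Antiderivative: F(t) = \frac{\left(2 \sin{\left(t \right)} - \cos{\left(t \right)}\right) e^{2 t}}{5}; value = \frac{1}{5} - \frac{e^{5} \cos{\left(\frac{5}{2} \right)}}{5} + \frac{2 e^{5} \sin{\left(\frac{5}{2} \right)}}{5}

Whatever form F(t) takes, F'(t) = f(t) is non-negotiable.
F(t) = \frac{\left(2 \sin{\left(t \right)} - \cos{\left(t \right)}\right) e^{2 t}}{5} is an antiderivative of f.
Check: d/dt[\frac{\left(2 \sin{\left(t \right)} - \cos{\left(t \right)}\right) e^{2 t}}{5}] = e^{2 t} \sin{\left(t \right)} = f(t).
F(5/2) = - \frac{e^{5} \cos{\left(\frac{5}{2} \right)}}{5} + \frac{2 e^{5} \sin{\left(\frac{5}{2} \right)}}{5}; F(0) = - \frac{1}{5}.
Integral = F(5/2) - F(0) = \frac{1}{5} - \frac{e^{5} \cos{\left(\frac{5}{2} \right)}}{5} + \frac{2 e^{5} \sin{\left(\frac{5}{2} \right)}}{5}.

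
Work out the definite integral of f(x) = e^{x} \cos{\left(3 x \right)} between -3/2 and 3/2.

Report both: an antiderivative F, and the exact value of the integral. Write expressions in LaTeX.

Check any antiderivative F(x) by computing F'(x) and comparing it with f(x).
F(x) = \frac{3 e^{x} \sin{\left(3 x \right)}}{10} + \frac{e^{x} \cos{\left(3 x \right)}}{10} is an antiderivative of f.
Check: d/dx[\frac{3 e^{x} \sin{\left(3 x \right)}}{10} + \frac{e^{x} \cos{\left(3 x \right)}}{10}] = e^{x} \cos{\left(3 x \right)} = f(x).
F(3/2) = \frac{3 e^{\frac{3}{2}} \sin{\left(\frac{9}{2} \right)}}{10} + \frac{e^{\frac{3}{2}} \cos{\left(\frac{9}{2} \right)}}{10}; F(-3/2) = \frac{\cos{\left(\frac{9}{2} \right)}}{10 e^{\frac{3}{2}}} - \frac{3 \sin{\left(\frac{9}{2} \right)}}{10 e^{\frac{3}{2}}}.
Integral = F(3/2) - F(-3/2) = \frac{3 e^{\frac{3}{2}} \sin{\left(\frac{9}{2} \right)}}{10} + \frac{e^{\frac{3}{2}} \cos{\left(\frac{9}{2} \right)}}{10} + \frac{3 \sin{\left(\frac{9}{2} \right)}}{10 e^{\frac{3}{2}}} - \frac{\cos{\left(\frac{9}{2} \right)}}{10 e^{\frac{3}{2}}}.

Antiderivative: F(x) = \frac{3 e^{x} \sin{\left(3 x \right)}}{10} + \frac{e^{x} \cos{\left(3 x \right)}}{10}; value = \frac{3 e^{\frac{3}{2}} \sin{\left(\frac{9}{2} \right)}}{10} + \frac{e^{\frac{3}{2}} \cos{\left(\frac{9}{2} \right)}}{10} + \frac{3 \sin{\left(\frac{9}{2} \right)}}{10 e^{\frac{3}{2}}} - \frac{\cos{\left(\frac{9}{2} \right)}}{10 e^{\frac{3}{2}}}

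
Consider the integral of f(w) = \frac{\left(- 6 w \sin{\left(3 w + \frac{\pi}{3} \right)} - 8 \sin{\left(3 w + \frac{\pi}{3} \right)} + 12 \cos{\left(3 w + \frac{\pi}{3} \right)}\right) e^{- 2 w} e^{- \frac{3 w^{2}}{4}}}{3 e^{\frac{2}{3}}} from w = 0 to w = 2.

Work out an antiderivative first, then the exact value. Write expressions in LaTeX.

Antiderivative: F(w) = \frac{4 e^{- 2 w} e^{- \frac{3 w^{2}}{4}} \sin{\left(3 w + \frac{\pi}{3} \right)}}{3 e^{\frac{2}{3}}}; value = - \frac{2 \sqrt{3}}{3 e^{\frac{2}{3}}} + \frac{4 \sin{\left(\frac{\pi}{3} + 6 \right)}}{3 e^{\frac{23}{3}}}

f has the shape u'v + uv' for u = \frac{4 e^{- \frac{3 w^{2}}{4} - 2 w - \frac{2}{3}}}{3} and v = \sin{\left(3 w + \frac{\pi}{3} \right)} — it is the derivative of the product u*v.
F(w) = \frac{4 e^{- 2 w} e^{- \frac{3 w^{2}}{4}} \sin{\left(3 w + \frac{\pi}{3} \right)}}{3 e^{\frac{2}{3}}} is an antiderivative of f.
Check: d/dw[\frac{4 e^{- 2 w} e^{- \frac{3 w^{2}}{4}} \sin{\left(3 w + \frac{\pi}{3} \right)}}{3 e^{\frac{2}{3}}}] = \frac{\left(- 6 w \sin{\left(3 w + \frac{\pi}{3} \right)} - 8 \sin{\left(3 w + \frac{\pi}{3} \right)} + 12 \cos{\left(3 w + \frac{\pi}{3} \right)}\right) e^{- 2 w} e^{- \frac{3 w^{2}}{4}}}{3 e^{\frac{2}{3}}} = f(w).
F(2) = \frac{4 \sin{\left(\frac{\pi}{3} + 6 \right)}}{3 e^{\frac{23}{3}}}; F(0) = \frac{2 \sqrt{3}}{3 e^{\frac{2}{3}}}.
Integral = F(2) - F(0) = - \frac{2 \sqrt{3}}{3 e^{\frac{2}{3}}} + \frac{4 \sin{\left(\frac{\pi}{3} + 6 \right)}}{3 e^{\frac{23}{3}}}.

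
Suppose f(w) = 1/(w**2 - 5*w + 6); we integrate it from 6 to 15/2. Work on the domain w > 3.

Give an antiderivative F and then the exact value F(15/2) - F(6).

Antiderivative: F(w) = log(w - 3) - log(w - 2); value = -log(11/2) - log(3) + log(4) + log(9/2)

The denominator factors as (w - 3)*(w - 2); partial fractions split f into directly integrable pieces: -1/(w - 2) + 1/(w - 3).
F(w) = log(w - 3) - log(w - 2) is an antiderivative of f.
Check: d/dw[log(w - 3) - log(w - 2)] = 1/(w**2 - 5*w + 6) = f(w).
F(15/2) = -log(11/2) + log(9/2); F(6) = -log(4) + log(3).
Integral = F(15/2) - F(6) = -log(11/2) - log(3) + log(4) + log(9/2).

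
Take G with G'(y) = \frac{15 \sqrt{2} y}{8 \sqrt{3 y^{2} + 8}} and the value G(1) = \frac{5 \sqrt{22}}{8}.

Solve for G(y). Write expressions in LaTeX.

The substitution u = \frac{3 y^{2}}{2} + 4 works: G'(y) is exactly (dG/du)*(du/dy) for that inner function.
A general antiderivative is \frac{5 \sqrt{\frac{3 y^{2}}{2} + 4}}{4} + C.
The condition gives C = \frac{5 \sqrt{22}}{8} - (\frac{5 \sqrt{22}}{8}) = 0.
So G(y) = \frac{5 \sqrt{\frac{3 y^{2}}{2} + 4}}{4}.
Check: d/dy[\frac{5 \sqrt{\frac{3 y^{2}}{2} + 4}}{4}] = \frac{15 \sqrt{2} y}{8 \sqrt{3 y^{2} + 8}} = G'(y).

G(y) = \frac{5 \sqrt{\frac{3 y^{2}}{2} + 4}}{4}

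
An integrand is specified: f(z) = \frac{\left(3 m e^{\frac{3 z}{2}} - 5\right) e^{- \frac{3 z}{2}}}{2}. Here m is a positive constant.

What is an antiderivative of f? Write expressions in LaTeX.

An antiderivative is F(z) = \frac{\left(9 m z e^{\frac{3 z}{2}} + 10\right) e^{- \frac{3 z}{2}}}{6}.

Check any antiderivative F(z) by computing F'(z) and comparing it with f(z).
Check: d/dz[\frac{\left(9 m z e^{\frac{3 z}{2}} + 10\right) e^{- \frac{3 z}{2}}}{6}] = \frac{\left(3 m e^{\frac{3 z}{2}} - 5\right) e^{- \frac{3 z}{2}}}{2} = f(z).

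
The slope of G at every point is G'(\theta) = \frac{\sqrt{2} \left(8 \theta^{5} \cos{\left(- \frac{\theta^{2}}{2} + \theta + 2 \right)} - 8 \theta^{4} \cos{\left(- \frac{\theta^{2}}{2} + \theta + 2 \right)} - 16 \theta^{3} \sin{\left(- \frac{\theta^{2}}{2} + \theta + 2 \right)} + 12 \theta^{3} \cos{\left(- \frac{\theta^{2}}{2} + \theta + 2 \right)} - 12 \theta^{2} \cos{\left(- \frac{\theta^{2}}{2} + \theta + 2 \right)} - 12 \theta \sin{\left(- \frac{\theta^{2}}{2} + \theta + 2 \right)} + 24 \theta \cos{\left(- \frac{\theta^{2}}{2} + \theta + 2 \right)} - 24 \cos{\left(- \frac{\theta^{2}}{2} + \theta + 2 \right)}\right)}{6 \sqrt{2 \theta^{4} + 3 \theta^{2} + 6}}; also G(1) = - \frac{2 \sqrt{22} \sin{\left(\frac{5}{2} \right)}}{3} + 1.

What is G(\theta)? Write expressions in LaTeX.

G(\theta) = - \frac{4 \sqrt{\theta^{4} + \frac{3 \theta^{2}}{2} + 3} \sin{\left(- \frac{\theta^{2}}{2} + \theta + 2 \right)}}{3} + 1

Recognize the product-rule pattern: G'(\theta) = u'v + uv' with u = - \frac{4 \sqrt{\theta^{4} + \frac{3 \theta^{2}}{2} + 3}}{3}, v = \sin{\left(- \frac{\theta^{2}}{2} + \theta + 2 \right)}, so integration by parts undoes it.
A general antiderivative is - \frac{4 \sqrt{\theta^{4} + \frac{3 \theta^{2}}{2} + 3} \sin{\left(- \frac{\theta^{2}}{2} + \theta + 2 \right)}}{3} + C.
The condition gives C = - \frac{2 \sqrt{22} \sin{\left(\frac{5}{2} \right)}}{3} + 1 - (- \frac{2 \sqrt{22} \sin{\left(\frac{5}{2} \right)}}{3}) = 1.
So G(\theta) = - \frac{4 \sqrt{\theta^{4} + \frac{3 \theta^{2}}{2} + 3} \sin{\left(- \frac{\theta^{2}}{2} + \theta + 2 \right)}}{3} + 1.
Check: d/d\theta[- \frac{4 \sqrt{\theta^{4} + \frac{3 \theta^{2}}{2} + 3} \sin{\left(- \frac{\theta^{2}}{2} + \theta + 2 \right)}}{3} + 1] = \frac{\sqrt{2} \left(8 \theta^{5} \cos{\left(- \frac{\theta^{2}}{2} + \theta + 2 \right)} - 8 \theta^{4} \cos{\left(- \frac{\theta^{2}}{2} + \theta + 2 \right)} - 16 \theta^{3} \sin{\left(- \frac{\theta^{2}}{2} + \theta + 2 \right)} + 12 \theta^{3} \cos{\left(- \frac{\theta^{2}}{2} + \theta + 2 \right)} - 12 \theta^{2} \cos{\left(- \frac{\theta^{2}}{2} + \theta + 2 \right)} - 12 \theta \sin{\left(- \frac{\theta^{2}}{2} + \theta + 2 \right)} + 24 \theta \cos{\left(- \frac{\theta^{2}}{2} + \theta + 2 \right)} - 24 \cos{\left(- \frac{\theta^{2}}{2} + \theta + 2 \right)}\right)}{6 \sqrt{2 \theta^{4} + 3 \theta^{2} + 6}} = G'(\theta).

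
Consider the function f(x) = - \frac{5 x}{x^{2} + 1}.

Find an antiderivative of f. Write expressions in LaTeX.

An antiderivative is F(x) = - \frac{5 \log{\left(3 x^{2} + 3 \right)}}{2}.

The substitution u = 3 x^{2} + 3 works: f is exactly (dF/du)*(du/dx) for that inner function.
Check: d/dx[- \frac{5 \log{\left(3 x^{2} + 3 \right)}}{2}] = - \frac{5 x}{x^{2} + 1} = f(x).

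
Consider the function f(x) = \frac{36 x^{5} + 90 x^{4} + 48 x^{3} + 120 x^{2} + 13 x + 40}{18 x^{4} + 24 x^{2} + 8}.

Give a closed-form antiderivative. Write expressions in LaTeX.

An antiderivative is F(x) = x^{2} + 5 x + \frac{1}{12 x^{2} + 8}.

A candidate is checked by its d/dx: the result must match f(x).
Check: d/dx[x^{2} + 5 x + \frac{1}{12 x^{2} + 8}] = \frac{36 x^{5} + 90 x^{4} + 48 x^{3} + 120 x^{2} + 13 x + 40}{18 x^{4} + 24 x^{2} + 8} = f(x).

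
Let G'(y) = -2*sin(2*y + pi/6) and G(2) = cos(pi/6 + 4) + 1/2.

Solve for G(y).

G(y) = cos(2*y + pi/6) + 1/2

Whatever form G(y) takes, its d/dy must return the stated G'(y).
A general antiderivative is cos(2*y + pi/6) + C.
The condition gives C = cos(pi/6 + 4) + 1/2 - (cos(pi/6 + 4)) = 1/2.
So G(y) = cos(2*y + pi/6) + 1/2.
Check: d/dy[cos(2*y + pi/6) + 1/2] = -2*sin(2*y + pi/6) = G'(y).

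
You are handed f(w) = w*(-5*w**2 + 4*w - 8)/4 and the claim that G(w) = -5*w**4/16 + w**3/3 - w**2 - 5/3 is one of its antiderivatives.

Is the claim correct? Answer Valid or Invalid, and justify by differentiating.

d/dw[G] = -5*w**3/4 + w**2 - 2*w
This equals f(w) exactly, so the claim holds.

Valid. The derivative of G reproduces f.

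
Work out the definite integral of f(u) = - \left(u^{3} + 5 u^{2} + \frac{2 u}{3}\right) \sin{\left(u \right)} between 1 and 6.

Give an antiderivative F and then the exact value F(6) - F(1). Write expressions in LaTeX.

Antiderivative: F(u) = u^{3} \cos{\left(u \right)} - 3 u^{2} \sin{\left(u \right)} + 5 u^{2} \cos{\left(u \right)} - 10 u \sin{\left(u \right)} - \frac{16 u \cos{\left(u \right)}}{3} + \frac{16 \sin{\left(u \right)}}{3} - 10 \cos{\left(u \right)}; value = \frac{28 \cos{\left(1 \right)}}{3} + \frac{23 \sin{\left(1 \right)}}{3} - \frac{488 \sin{\left(6 \right)}}{3} + 354 \cos{\left(6 \right)}

Recover f(u) by differentiating a candidate F(u); any mismatch rules it out.
F(u) = u^{3} \cos{\left(u \right)} - 3 u^{2} \sin{\left(u \right)} + 5 u^{2} \cos{\left(u \right)} - 10 u \sin{\left(u \right)} - \frac{16 u \cos{\left(u \right)}}{3} + \frac{16 \sin{\left(u \right)}}{3} - 10 \cos{\left(u \right)} is an antiderivative of f.
Check: d/du[u^{3} \cos{\left(u \right)} - 3 u^{2} \sin{\left(u \right)} + 5 u^{2} \cos{\left(u \right)} - 10 u \sin{\left(u \right)} - \frac{16 u \cos{\left(u \right)}}{3} + \frac{16 \sin{\left(u \right)}}{3} - 10 \cos{\left(u \right)}] = - u^{3} \sin{\left(u \right)} - 5 u^{2} \sin{\left(u \right)} - \frac{2 u \sin{\left(u \right)}}{3}, which equals f(u).
F(6) = - \frac{488 \sin{\left(6 \right)}}{3} + 354 \cos{\left(6 \right)}; F(1) = - \frac{23 \sin{\left(1 \right)}}{3} - \frac{28 \cos{\left(1 \right)}}{3}.
Integral = F(6) - F(1) = \frac{28 \cos{\left(1 \right)}}{3} + \frac{23 \sin{\left(1 \right)}}{3} - \frac{488 \sin{\left(6 \right)}}{3} + 354 \cos{\left(6 \right)}.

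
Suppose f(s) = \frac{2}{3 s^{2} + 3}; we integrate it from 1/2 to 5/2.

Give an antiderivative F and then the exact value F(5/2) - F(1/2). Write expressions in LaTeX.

Differentiate the proposed F(s) back; it has to land on f(s) exactly.
F(s) = \frac{2 \operatorname{atan}{\left(s \right)}}{3} is an antiderivative of f.
Check: d/ds[\frac{2 \operatorname{atan}{\left(s \right)}}{3}] = \frac{2}{3 s^{2} + 3} = f(s).
F(5/2) = \frac{2 \operatorname{atan}{\left(\frac{5}{2} \right)}}{3}; F(1/2) = \frac{2 \operatorname{atan}{\left(\frac{1}{2} \right)}}{3}.
Integral = F(5/2) - F(1/2) = - \frac{2 \operatorname{atan}{\left(\frac{1}{2} \right)}}{3} + \frac{2 \operatorname{atan}{\left(\frac{5}{2} \right)}}{3}.

Antiderivative: F(s) = \frac{2 \operatorname{atan}{\left(s \right)}}{3}; value = - \frac{2 \operatorname{atan}{\left(\frac{1}{2} \right)}}{3} + \frac{2 \operatorname{atan}{\left(\frac{5}{2} \right)}}{3}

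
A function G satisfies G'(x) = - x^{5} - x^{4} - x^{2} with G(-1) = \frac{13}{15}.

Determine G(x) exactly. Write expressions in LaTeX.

Integrate term by term and add the pieces.
A general antiderivative is - \frac{x^{6}}{6} - \frac{x^{5}}{5} - \frac{x^{3}}{3} + C.
The condition gives C = \frac{13}{15} - (\frac{11}{30}) = \frac{1}{2}.
So G(x) = \frac{- 5 x^{6} - 6 x^{5} - 10 x^{3} + 15}{30}.
Check: d/dx[\frac{- 5 x^{6} - 6 x^{5} - 10 x^{3} + 15}{30}] = - x^{5} - x^{4} - x^{2} = G'(x).

G(x) = \frac{- 5 x^{6} - 6 x^{5} - 10 x^{3} + 15}{30}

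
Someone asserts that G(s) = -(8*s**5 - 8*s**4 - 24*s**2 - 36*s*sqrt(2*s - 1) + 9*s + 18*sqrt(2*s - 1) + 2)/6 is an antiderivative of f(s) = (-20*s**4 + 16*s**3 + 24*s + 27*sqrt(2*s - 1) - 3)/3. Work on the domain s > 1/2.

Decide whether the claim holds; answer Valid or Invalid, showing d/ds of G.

d/ds[G] = (-40*s**4*sqrt(2*s - 1) + 32*s**3*sqrt(2*s - 1) + 48*s*sqrt(2*s - 1) + 108*s - 9*sqrt(2*s - 1) - 54)/(6*sqrt(2*s - 1))
d/ds[G] - f(s) = -1/2 != 0.

Invalid: d/ds[G] - f = -1/2, which is not 0.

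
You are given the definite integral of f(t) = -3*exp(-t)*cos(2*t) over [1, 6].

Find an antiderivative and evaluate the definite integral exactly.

Antiderivative: F(t) = 3*(-2*sin(2*t) + cos(2*t))*exp(-t)/5; value = 3*exp(-6)*cos(12)/5 - 6*exp(-6)*sin(12)/5 - 3*exp(-1)*cos(2)/5 + 6*exp(-1)*sin(2)/5

Whatever form F(t) takes, F'(t) = f(t) is non-negotiable.
F(t) = 3*(-2*sin(2*t) + cos(2*t))*exp(-t)/5 is an antiderivative of f.
Check: d/dt[3*(-2*sin(2*t) + cos(2*t))*exp(-t)/5] = -3*exp(-t)*cos(2*t) = f(t).
F(6) = 3*exp(-6)*cos(12)/5 - 6*exp(-6)*sin(12)/5; F(1) = -6*exp(-1)*sin(2)/5 + 3*exp(-1)*cos(2)/5.
Integral = F(6) - F(1) = 3*exp(-6)*cos(12)/5 - 6*exp(-6)*sin(12)/5 - 3*exp(-1)*cos(2)/5 + 6*exp(-1)*sin(2)/5.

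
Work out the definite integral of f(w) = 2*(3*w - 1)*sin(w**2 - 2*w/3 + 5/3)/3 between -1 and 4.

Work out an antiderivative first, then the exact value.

f matches the chain-rule pattern g'(h)*h' with inner function h(w) = w**2 - 2*w/3 + 5/3; substituting u = h(w) collapses the integral.
F(w) = -cos(w**2 - 2*w/3 + 5/3) is an antiderivative of f.
Check: d/dw[-cos(w**2 - 2*w/3 + 5/3)] = 2*w*sin(w**2 - 2*w/3 + 5/3) - 2*sin(w**2 - 2*w/3 + 5/3)/3, which equals f(w).
F(4) = -cos(15); F(-1) = -cos(10/3).
Integral = F(4) - F(-1) = cos(10/3) - cos(15).

Antiderivative: F(w) = -cos(w**2 - 2*w/3 + 5/3); value = cos(10/3) - cos(15)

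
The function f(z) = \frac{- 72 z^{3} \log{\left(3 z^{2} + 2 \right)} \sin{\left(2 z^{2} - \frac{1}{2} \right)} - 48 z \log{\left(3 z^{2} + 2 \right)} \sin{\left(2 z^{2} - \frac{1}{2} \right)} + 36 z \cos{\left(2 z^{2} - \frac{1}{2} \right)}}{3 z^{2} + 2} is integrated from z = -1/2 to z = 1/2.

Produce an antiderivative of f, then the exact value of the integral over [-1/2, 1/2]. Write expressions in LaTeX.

Antiderivative: F(z) = 6 \log{\left(3 z^{2} + 2 \right)} \cos{\left(2 z^{2} - \frac{1}{2} \right)}; value = 0

Recognize the product-rule pattern: f = u'v + uv' with u = 6 \cos{\left(2 z^{2} - \frac{1}{2} \right)}, v = \log{\left(3 z^{2} + 2 \right)}, so integration by parts undoes it.
F(z) = 6 \log{\left(3 z^{2} + 2 \right)} \cos{\left(2 z^{2} - \frac{1}{2} \right)} is an antiderivative of f.
Check: d/dz[6 \log{\left(3 z^{2} + 2 \right)} \cos{\left(2 z^{2} - \frac{1}{2} \right)}] = \frac{- 72 z^{3} \log{\left(3 z^{2} + 2 \right)} \sin{\left(2 z^{2} - \frac{1}{2} \right)} - 48 z \log{\left(3 z^{2} + 2 \right)} \sin{\left(2 z^{2} - \frac{1}{2} \right)} + 36 z \cos{\left(2 z^{2} - \frac{1}{2} \right)}}{3 z^{2} + 2} = f(z).
F(1/2) = 6 \log{\left(\frac{11}{4} \right)}; F(-1/2) = 6 \log{\left(\frac{11}{4} \right)}.
Integral = F(1/2) - F(-1/2) = 0.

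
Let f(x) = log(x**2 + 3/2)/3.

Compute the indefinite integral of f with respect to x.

A candidate is checked by its d/dx: the result must match f(x).
Check: d/dx[x*log(x**2 + 3/2)/3 - 2*x/3 + sqrt(6)*atan(sqrt(6)*x/3)/3] = log(x**2 + 3/2)/3 = f(x).

F(x) = x*log(x**2 + 3/2)/3 - 2*x/3 + sqrt(6)*atan(sqrt(6)*x/3)/3 + C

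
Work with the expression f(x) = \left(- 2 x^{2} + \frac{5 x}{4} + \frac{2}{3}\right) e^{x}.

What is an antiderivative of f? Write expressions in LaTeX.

Recognize the product-rule pattern: f = u'v + uv' with u = - 2 x^{2} + \frac{21 x}{4} - \frac{55}{12}, v = e^{x}, so integration by parts undoes it.
Check: d/dx[- \frac{\left(24 x^{2} - 63 x + 55\right) e^{x}}{12}] = - 2 x^{2} e^{x} + \frac{5 x e^{x}}{4} + \frac{2 e^{x}}{3}, which equals f(x).

An antiderivative is F(x) = - \frac{\left(24 x^{2} - 63 x + 55\right) e^{x}}{12}.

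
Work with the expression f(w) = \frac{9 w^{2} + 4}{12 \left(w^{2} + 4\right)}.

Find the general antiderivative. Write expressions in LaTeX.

Since d/dw undoes antidifferentiation here, F'(w) = f(w) is required of F(w).
Check: d/dw[\frac{9 w - 16 \operatorname{atan}{\left(\frac{w}{2} \right)}}{12}] = \frac{9 w^{2} + 4}{12 w^{2} + 48}, which equals f(w).

F(w) = \frac{9 w - 16 \operatorname{atan}{\left(\frac{w}{2} \right)}}{12} + C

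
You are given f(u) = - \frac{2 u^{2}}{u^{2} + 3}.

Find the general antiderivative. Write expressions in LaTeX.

Since d/du undoes antidifferentiation here, F'(u) = f(u) is required of F(u).
Check: d/du[- 2 u + 2 \sqrt{3} \operatorname{atan}{\left(\frac{\sqrt{3} u}{3} \right)}] = - \frac{2 u^{2}}{u^{2} + 3} = f(u).

F(u) = - 2 u + 2 \sqrt{3} \operatorname{atan}{\left(\frac{\sqrt{3} u}{3} \right)} + C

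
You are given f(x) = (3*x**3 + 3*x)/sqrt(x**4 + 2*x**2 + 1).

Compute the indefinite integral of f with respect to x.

F(x) = 3*sqrt(x**4 + 2*x**2 + 1)/2 + C

The substitution u = x**4 + 2*x**2 + 1 works: f is exactly (dF/du)*(du/dx) for that inner function.
Check: d/dx[3*sqrt(x**4 + 2*x**2 + 1)/2] = (3*x**3 + 3*x)/sqrt(x**4 + 2*x**2 + 1) = f(x).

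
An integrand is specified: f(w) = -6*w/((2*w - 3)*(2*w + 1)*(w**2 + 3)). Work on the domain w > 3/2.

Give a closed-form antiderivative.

Factor the denominator ((2*w - 3)*(2*w + 1)*(w**2 + 3)) and decompose: f = 6*(5*w + 4)/(91*(w**2 + 3)) - 3/(13*(2*w + 1)) - 3/(7*(2*w - 3)); each piece integrates to a log, atan, or power term.
Check: d/dw[-3*log(w - 3/2)/14 - 3*log(w + 1/2)/26 + 15*log(w**2 + 3)/91 + 8*sqrt(3)*atan(sqrt(3)*w/3)/91] = -6*w/(4*w**4 - 4*w**3 + 9*w**2 - 12*w - 9), which equals f(w).

An antiderivative is F(w) = -3*log(w - 3/2)/14 - 3*log(w + 1/2)/26 + 15*log(w**2 + 3)/91 + 8*sqrt(3)*atan(sqrt(3)*w/3)/91.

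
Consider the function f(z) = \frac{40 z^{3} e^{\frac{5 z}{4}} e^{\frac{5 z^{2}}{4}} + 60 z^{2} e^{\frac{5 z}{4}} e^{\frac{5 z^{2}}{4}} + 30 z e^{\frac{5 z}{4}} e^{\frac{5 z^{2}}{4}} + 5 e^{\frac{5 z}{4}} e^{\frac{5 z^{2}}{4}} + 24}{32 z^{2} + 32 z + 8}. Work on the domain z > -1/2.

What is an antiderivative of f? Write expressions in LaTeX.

A candidate is checked by its d/dz: the result must match f(z).
Check: d/dz[\frac{2 z e^{\frac{5 z}{4}} e^{\frac{5 z^{2}}{4}} + e^{\frac{5 z}{4}} e^{\frac{5 z^{2}}{4}} - 3}{4 z + 2}] = \frac{40 z^{3} e^{\frac{5 z}{4}} e^{\frac{5 z^{2}}{4}} + 60 z^{2} e^{\frac{5 z}{4}} e^{\frac{5 z^{2}}{4}} + 30 z e^{\frac{5 z}{4}} e^{\frac{5 z^{2}}{4}} + 5 e^{\frac{5 z}{4}} e^{\frac{5 z^{2}}{4}} + 24}{32 z^{2} + 32 z + 8} = f(z).

An antiderivative is F(z) = \frac{2 z e^{\frac{5 z}{4}} e^{\frac{5 z^{2}}{4}} + e^{\frac{5 z}{4}} e^{\frac{5 z^{2}}{4}} - 3}{4 z + 2}.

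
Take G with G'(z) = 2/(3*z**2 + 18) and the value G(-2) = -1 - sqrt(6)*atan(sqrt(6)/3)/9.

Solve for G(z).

G(z) = (sqrt(6)*atan(sqrt(6)*z/6) - 9)/9

A candidate passes only if d/dz[G] lands on the given G'(z) exactly.
A general antiderivative is sqrt(6)*atan(sqrt(6)*z/6)/9 + C.
The condition gives C = -1 - sqrt(6)*atan(sqrt(6)/3)/9 - (-sqrt(6)*atan(sqrt(6)/3)/9) = -1.
So G(z) = (sqrt(6)*atan(sqrt(6)*z/6) - 9)/9.
Check: d/dz[(sqrt(6)*atan(sqrt(6)*z/6) - 9)/9] = 2/(3*z**2 + 18) = G'(z).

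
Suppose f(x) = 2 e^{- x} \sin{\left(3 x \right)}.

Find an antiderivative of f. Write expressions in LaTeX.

An antiderivative is F(x) = \frac{\left(- \sin{\left(3 x \right)} - 3 \cos{\left(3 x \right)}\right) e^{- x}}{5}.

Differentiate the proposed F(x) back; it has to land on f(x) exactly.
Check: d/dx[\frac{\left(- \sin{\left(3 x \right)} - 3 \cos{\left(3 x \right)}\right) e^{- x}}{5}] = 2 e^{- x} \sin{\left(3 x \right)} = f(x).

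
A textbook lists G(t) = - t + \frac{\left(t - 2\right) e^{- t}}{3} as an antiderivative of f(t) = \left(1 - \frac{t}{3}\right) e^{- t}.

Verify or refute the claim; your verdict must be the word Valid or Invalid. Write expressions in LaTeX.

d/dt[G] = \frac{\left(- t - 3 e^{t} + 3\right) e^{- t}}{3}
d/dt[G] - f(t) = -1 != 0.

Invalid: d/dt[G] - f = -1, which is not 0.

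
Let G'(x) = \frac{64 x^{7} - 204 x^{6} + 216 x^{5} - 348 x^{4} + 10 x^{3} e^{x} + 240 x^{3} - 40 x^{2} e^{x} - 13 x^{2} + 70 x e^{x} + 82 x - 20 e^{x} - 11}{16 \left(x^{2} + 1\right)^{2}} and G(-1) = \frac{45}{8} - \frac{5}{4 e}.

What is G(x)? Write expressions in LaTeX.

Check a candidate G(x) by differentiating: d/dx[G] must match the given G'(x).
A general antiderivative is \frac{\left(\frac{3}{4} - \frac{x}{4}\right) \left(- 4 x^{5} + 5 x^{4} + 2 x^{2} - \frac{5 x}{4} - \frac{5 e^{x}}{2} - 1\right)}{x^{2} + 1} + C.
The condition gives C = \frac{45}{8} - \frac{5}{4 e} - (\frac{45}{8} - \frac{5}{4 e}) = 0.
So G(x) = \frac{\left(\frac{3}{4} - \frac{x}{4}\right) \left(- 4 x^{5} + 5 x^{4} + 2 x^{2} - \frac{5 x}{4} - \frac{5 e^{x}}{2} - 1\right)}{x^{2} + 1}.
Check: d/dx[\frac{\left(\frac{3}{4} - \frac{x}{4}\right) \left(- 4 x^{5} + 5 x^{4} + 2 x^{2} - \frac{5 x}{4} - \frac{5 e^{x}}{2} - 1\right)}{x^{2} + 1}] = \frac{64 x^{7} - 204 x^{6} + 216 x^{5} - 348 x^{4} + 10 x^{3} e^{x} + 240 x^{3} - 40 x^{2} e^{x} - 13 x^{2} + 70 x e^{x} + 82 x - 20 e^{x} - 11}{16 x^{4} + 32 x^{2} + 16}, which equals G'(x).

G(x) = \frac{\left(\frac{3}{4} - \frac{x}{4}\right) \left(- 4 x^{5} + 5 x^{4} + 2 x^{2} - \frac{5 x}{4} - \frac{5 e^{x}}{2} - 1\right)}{x^{2} + 1}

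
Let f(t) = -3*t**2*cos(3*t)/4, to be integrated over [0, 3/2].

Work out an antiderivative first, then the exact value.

Antiderivative: F(t) = -t**2*sin(3*t)/4 - t*cos(3*t)/6 + sin(3*t)/18; value = -cos(9/2)/4 - 73*sin(9/2)/144

Whatever form F(t) takes, F'(t) = f(t) is non-negotiable.
F(t) = -t**2*sin(3*t)/4 - t*cos(3*t)/6 + sin(3*t)/18 is an antiderivative of f.
Check: d/dt[-t**2*sin(3*t)/4 - t*cos(3*t)/6 + sin(3*t)/18] = -3*t**2*cos(3*t)/4 = f(t).
F(3/2) = -cos(9/2)/4 - 73*sin(9/2)/144; F(0) = 0.
Integral = F(3/2) - F(0) = -cos(9/2)/4 - 73*sin(9/2)/144.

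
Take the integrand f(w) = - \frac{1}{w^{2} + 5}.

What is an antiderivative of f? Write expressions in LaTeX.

An antiderivative is F(w) = - \frac{\sqrt{5} \operatorname{atan}{\left(\frac{\sqrt{5} w}{5} \right)}}{5}.

A candidate is checked by its d/dw: the result must match f(w).
Check: d/dw[- \frac{\sqrt{5} \operatorname{atan}{\left(\frac{\sqrt{5} w}{5} \right)}}{5}] = - \frac{1}{w^{2} + 5} = f(w).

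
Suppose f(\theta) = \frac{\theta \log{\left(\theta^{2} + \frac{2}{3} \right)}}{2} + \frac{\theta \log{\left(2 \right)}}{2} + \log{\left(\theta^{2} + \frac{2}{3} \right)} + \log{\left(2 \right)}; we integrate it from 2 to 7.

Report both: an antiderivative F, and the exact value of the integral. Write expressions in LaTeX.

Antiderivative: F(\theta) = - \frac{\theta^{2}}{4} - 2 \theta + \left(\frac{\theta^{2}}{4} + \theta\right) \log{\left(2 \theta^{2} + \frac{4}{3} \right)} + \frac{\log{\left(\theta^{2} + \frac{2}{3} \right)}}{6} + \frac{2 \sqrt{6} \operatorname{atan}{\left(\frac{\sqrt{6} \theta}{2} \right)}}{3}; value = - \frac{85}{4} - 3 \log{\left(\frac{28}{3} \right)} - \frac{2 \sqrt{6} \operatorname{atan}{\left(\sqrt{6} \right)}}{3} - \frac{\log{\left(\frac{14}{3} \right)}}{6} + \frac{\log{\left(\frac{149}{3} \right)}}{6} + \frac{2 \sqrt{6} \operatorname{atan}{\left(\frac{7 \sqrt{6}}{2} \right)}}{3} + \frac{77 \log{\left(\frac{298}{3} \right)}}{4}

The integrand splits into summands that can be handled one at a time.
F(\theta) = - \frac{\theta^{2}}{4} - 2 \theta + \left(\frac{\theta^{2}}{4} + \theta\right) \log{\left(2 \theta^{2} + \frac{4}{3} \right)} + \frac{\log{\left(\theta^{2} + \frac{2}{3} \right)}}{6} + \frac{2 \sqrt{6} \operatorname{atan}{\left(\frac{\sqrt{6} \theta}{2} \right)}}{3} is an antiderivative of f.
Check: d/d\theta[- \frac{\theta^{2}}{4} - 2 \theta + \left(\frac{\theta^{2}}{4} + \theta\right) \log{\left(2 \theta^{2} + \frac{4}{3} \right)} + \frac{\log{\left(\theta^{2} + \frac{2}{3} \right)}}{6} + \frac{2 \sqrt{6} \operatorname{atan}{\left(\frac{\sqrt{6} \theta}{2} \right)}}{3}] = \frac{\theta \log{\left(\theta^{2} + \frac{2}{3} \right)}}{2} + \frac{\theta \log{\left(2 \right)}}{2} + \log{\left(\theta^{2} + \frac{2}{3} \right)} + \log{\left(2 \right)} = f(\theta).
F(7) = - \frac{105}{4} + \frac{\log{\left(\frac{149}{3} \right)}}{6} + \frac{2 \sqrt{6} \operatorname{atan}{\left(\frac{7 \sqrt{6}}{2} \right)}}{3} + \frac{77 \log{\left(\frac{298}{3} \right)}}{4}; F(2) = -5 + \frac{\log{\left(\frac{14}{3} \right)}}{6} + \frac{2 \sqrt{6} \operatorname{atan}{\left(\sqrt{6} \right)}}{3} + 3 \log{\left(\frac{28}{3} \right)}.
Integral = F(7) - F(2) = - \frac{85}{4} - 3 \log{\left(\frac{28}{3} \right)} - \frac{2 \sqrt{6} \operatorname{atan}{\left(\sqrt{6} \right)}}{3} - \frac{\log{\left(\frac{14}{3} \right)}}{6} + \frac{\log{\left(\frac{149}{3} \right)}}{6} + \frac{2 \sqrt{6} \operatorname{atan}{\left(\frac{7 \sqrt{6}}{2} \right)}}{3} + \frac{77 \log{\left(\frac{298}{3} \right)}}{4}.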